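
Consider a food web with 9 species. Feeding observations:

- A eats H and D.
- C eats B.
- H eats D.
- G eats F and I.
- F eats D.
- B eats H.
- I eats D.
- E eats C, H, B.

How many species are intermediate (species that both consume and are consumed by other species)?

5

Intermediate species (has both prey and predators): F, I, H, B, C.
Count: 5.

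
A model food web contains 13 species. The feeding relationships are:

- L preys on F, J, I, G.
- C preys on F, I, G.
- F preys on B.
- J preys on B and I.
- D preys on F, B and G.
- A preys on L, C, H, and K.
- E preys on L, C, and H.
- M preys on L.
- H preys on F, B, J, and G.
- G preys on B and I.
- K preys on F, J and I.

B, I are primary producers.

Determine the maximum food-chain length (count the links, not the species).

3 links

One longest chain: B → F → C → A.
It has 4 species and 3 links.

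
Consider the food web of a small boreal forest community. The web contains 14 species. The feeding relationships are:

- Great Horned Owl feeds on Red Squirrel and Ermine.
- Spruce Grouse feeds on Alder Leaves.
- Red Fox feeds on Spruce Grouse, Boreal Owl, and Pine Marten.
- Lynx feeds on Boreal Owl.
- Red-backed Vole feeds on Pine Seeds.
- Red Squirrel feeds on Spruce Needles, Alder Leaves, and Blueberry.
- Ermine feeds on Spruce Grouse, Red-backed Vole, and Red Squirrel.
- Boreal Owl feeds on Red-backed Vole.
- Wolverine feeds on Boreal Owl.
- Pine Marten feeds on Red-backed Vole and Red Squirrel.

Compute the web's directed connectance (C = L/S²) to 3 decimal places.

The web has S = 14 species and L = 18 feeding links.
C = L / S² = 18 / 196 = 0.0918 ≈ 0.092.

C = 0.092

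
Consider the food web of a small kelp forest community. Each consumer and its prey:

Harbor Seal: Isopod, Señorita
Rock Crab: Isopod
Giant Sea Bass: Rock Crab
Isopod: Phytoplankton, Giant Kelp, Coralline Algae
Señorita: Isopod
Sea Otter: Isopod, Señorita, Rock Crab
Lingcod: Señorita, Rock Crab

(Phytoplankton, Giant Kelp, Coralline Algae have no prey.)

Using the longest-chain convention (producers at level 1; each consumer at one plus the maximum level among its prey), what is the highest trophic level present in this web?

Producers (level 1): Phytoplankton, Giant Kelp, Coralline Algae.
Phytoplankton → Isopod → Señorita → Harbor Seal gives Harbor Seal level 4.
No species has a prey at level 4, so no species reaches level 5.

4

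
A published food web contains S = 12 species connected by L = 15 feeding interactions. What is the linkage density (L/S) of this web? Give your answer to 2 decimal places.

There are L = 15 links among S = 12 species.
L/S = 15/12 = 1.2500 ≈ 1.25.

L/S = 1.25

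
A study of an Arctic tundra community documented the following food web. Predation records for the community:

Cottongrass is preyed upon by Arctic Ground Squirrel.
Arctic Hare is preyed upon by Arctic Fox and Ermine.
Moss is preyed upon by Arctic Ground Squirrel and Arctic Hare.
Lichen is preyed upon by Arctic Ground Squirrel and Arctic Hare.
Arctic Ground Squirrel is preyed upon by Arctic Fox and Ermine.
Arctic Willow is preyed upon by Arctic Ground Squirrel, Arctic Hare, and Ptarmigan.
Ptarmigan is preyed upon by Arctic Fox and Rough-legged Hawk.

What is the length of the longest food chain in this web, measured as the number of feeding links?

2 links

One longest chain: Lichen → Arctic Ground Squirrel → Ermine.
It has 3 species and 2 links.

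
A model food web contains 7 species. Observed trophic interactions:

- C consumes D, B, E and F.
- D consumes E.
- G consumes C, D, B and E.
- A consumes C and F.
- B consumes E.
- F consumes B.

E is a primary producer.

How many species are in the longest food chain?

5 species

One longest chain: E → B → F → C → G.
It has 5 species and 4 links.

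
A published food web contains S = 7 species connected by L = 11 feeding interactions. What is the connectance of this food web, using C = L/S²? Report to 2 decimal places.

The web has S = 7 species and L = 11 feeding links.
C = L / S² = 11 / 49 = 0.2245 ≈ 0.22.

C = 0.22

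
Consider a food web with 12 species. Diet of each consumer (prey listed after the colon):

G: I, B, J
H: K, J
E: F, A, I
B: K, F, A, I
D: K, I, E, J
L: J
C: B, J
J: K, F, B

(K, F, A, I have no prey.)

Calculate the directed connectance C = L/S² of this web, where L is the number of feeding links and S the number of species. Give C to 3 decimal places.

C = 0.153

The web has S = 12 species and L = 22 feeding links.
C = L / S² = 22 / 144 = 0.1528 ≈ 0.153.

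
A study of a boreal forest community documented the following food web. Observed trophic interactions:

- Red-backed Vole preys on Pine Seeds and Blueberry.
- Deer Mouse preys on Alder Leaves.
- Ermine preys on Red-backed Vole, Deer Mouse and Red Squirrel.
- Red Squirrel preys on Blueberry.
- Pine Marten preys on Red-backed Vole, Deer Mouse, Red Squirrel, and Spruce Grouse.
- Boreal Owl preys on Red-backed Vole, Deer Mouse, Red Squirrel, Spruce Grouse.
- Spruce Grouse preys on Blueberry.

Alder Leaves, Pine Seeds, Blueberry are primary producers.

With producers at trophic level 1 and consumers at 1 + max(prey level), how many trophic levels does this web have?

3

Producers (level 1): Alder Leaves, Pine Seeds, Blueberry.
Blueberry → Spruce Grouse → Pine Marten gives Pine Marten level 3.
No species has a prey at level 3, so no species reaches level 4.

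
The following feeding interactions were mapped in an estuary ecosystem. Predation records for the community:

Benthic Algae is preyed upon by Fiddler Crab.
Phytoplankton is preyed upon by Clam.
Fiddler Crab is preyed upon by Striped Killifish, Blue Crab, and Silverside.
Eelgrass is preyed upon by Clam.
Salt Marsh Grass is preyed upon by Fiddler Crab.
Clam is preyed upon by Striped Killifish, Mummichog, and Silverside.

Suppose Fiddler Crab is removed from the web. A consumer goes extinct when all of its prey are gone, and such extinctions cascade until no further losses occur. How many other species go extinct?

1

Remove Fiddler Crab.
Round 1: Blue Crab (all prey gone) → extinct.
No further losses. Total secondary extinctions: 1.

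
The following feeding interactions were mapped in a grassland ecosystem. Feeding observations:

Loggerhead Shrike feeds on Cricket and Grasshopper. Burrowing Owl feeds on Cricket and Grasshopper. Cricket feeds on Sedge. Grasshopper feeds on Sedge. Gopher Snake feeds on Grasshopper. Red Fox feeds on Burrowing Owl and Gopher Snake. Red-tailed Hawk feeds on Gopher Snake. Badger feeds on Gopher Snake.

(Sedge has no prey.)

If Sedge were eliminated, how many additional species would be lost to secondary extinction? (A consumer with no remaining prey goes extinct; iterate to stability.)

8

Remove Sedge.
Round 1: Grasshopper (all prey gone), Cricket (all prey gone) → extinct.
Round 2: Loggerhead Shrike (all prey gone), Burrowing Owl (all prey gone), Gopher Snake (all prey gone) → extinct.
Round 3: Badger (all prey gone), Red-tailed Hawk (all prey gone), Red Fox (all prey gone) → extinct.
No further losses. Total secondary extinctions: 8.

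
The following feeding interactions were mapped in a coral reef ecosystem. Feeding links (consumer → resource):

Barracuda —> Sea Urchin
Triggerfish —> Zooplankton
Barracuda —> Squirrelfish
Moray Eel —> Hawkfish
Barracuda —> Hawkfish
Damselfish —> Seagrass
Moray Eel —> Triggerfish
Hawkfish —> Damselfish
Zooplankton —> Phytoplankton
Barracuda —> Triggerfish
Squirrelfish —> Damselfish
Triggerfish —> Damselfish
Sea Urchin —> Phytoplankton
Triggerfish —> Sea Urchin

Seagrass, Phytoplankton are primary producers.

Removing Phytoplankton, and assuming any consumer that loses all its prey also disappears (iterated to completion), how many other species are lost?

2

Remove Phytoplankton.
Round 1: Zooplankton (all prey gone), Sea Urchin (all prey gone) → extinct.
No further losses. Total secondary extinctions: 2.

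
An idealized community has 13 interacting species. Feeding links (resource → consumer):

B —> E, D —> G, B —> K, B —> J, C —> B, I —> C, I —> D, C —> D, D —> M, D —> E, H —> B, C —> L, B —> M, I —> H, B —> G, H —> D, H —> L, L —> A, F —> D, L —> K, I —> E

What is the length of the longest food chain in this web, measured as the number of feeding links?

One longest chain: I → H → B → K.
It has 4 species and 3 links.

3 links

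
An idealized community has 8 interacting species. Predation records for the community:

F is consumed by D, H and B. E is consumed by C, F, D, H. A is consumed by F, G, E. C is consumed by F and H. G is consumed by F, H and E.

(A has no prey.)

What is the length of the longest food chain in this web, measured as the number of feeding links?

5 links

One longest chain: A → G → E → C → F → B.
It has 6 species and 5 links.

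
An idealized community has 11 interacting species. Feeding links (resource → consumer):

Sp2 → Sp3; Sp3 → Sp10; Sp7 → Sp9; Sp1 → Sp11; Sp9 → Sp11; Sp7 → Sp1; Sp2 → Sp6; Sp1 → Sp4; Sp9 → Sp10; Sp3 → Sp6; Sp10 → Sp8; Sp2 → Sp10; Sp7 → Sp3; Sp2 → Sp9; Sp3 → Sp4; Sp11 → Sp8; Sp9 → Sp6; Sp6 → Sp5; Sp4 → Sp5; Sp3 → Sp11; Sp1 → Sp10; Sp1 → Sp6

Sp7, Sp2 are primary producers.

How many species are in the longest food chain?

4 species

One longest chain: Sp7 → Sp3 → Sp6 → Sp5.
It has 4 species and 3 links.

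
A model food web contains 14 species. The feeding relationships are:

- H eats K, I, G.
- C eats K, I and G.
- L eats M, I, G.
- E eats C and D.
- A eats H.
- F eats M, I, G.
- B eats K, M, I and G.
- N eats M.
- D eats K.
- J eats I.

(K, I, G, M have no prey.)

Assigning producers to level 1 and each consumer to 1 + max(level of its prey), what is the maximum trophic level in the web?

Producers (level 1): K, I, G, M.
K → D → E gives E level 3.
No species has a prey at level 3, so no species reaches level 4.

3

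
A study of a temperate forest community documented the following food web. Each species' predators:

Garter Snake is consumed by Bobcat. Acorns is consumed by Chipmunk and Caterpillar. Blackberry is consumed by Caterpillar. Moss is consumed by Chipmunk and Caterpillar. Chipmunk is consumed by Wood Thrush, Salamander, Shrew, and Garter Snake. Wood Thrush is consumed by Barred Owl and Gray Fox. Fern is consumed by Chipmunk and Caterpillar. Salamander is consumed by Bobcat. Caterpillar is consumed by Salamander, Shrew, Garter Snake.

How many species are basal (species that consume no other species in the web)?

4

Basal species (no prey listed): Moss, Blackberry, Fern, Acorns.
Count: 4.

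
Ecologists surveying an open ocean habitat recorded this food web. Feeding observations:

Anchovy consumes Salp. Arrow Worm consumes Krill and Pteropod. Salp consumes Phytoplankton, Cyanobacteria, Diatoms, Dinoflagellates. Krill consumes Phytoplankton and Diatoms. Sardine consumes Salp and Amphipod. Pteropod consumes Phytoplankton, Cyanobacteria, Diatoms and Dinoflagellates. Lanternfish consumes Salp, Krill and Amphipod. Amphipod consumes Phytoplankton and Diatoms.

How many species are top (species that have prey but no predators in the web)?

4

Top species (has prey, but nothing eats it): Sardine, Anchovy, Lanternfish, Arrow Worm.
Count: 4.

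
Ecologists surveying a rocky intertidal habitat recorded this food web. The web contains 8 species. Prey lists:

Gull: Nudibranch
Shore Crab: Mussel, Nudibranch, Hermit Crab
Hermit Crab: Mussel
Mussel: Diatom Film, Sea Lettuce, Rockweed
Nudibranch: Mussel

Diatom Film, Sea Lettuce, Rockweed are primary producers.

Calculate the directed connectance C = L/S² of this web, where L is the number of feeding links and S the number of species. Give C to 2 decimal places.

The web has S = 8 species and L = 9 feeding links.
C = L / S² = 9 / 64 = 0.1406 ≈ 0.14.

C = 0.14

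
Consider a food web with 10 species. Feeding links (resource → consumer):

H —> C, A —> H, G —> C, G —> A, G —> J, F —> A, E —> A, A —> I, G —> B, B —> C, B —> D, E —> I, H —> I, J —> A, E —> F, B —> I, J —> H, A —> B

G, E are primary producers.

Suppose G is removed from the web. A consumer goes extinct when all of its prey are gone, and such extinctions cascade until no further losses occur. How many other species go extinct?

1

Remove G.
Round 1: J (all prey gone) → extinct.
No further losses. Total secondary extinctions: 1.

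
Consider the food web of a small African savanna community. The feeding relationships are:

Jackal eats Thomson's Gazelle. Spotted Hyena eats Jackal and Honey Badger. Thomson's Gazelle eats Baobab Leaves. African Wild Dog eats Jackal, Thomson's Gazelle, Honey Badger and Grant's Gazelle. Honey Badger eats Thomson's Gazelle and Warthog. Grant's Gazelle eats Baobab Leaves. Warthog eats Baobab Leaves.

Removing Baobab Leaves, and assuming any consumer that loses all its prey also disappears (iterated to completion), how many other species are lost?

Remove Baobab Leaves.
Round 1: Grant's Gazelle (all prey gone), Thomson's Gazelle (all prey gone), Warthog (all prey gone) → extinct.
Round 2: Jackal (all prey gone), Honey Badger (all prey gone) → extinct.
Round 3: Spotted Hyena (all prey gone), African Wild Dog (all prey gone) → extinct.
No further losses. Total secondary extinctions: 7.

7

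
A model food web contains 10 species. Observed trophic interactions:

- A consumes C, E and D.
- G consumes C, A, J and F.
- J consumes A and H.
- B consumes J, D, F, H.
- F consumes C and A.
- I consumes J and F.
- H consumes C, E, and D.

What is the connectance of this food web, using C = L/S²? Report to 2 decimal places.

The web has S = 10 species and L = 20 feeding links.
C = L / S² = 20 / 100 = 0.2000 ≈ 0.20.

C = 0.20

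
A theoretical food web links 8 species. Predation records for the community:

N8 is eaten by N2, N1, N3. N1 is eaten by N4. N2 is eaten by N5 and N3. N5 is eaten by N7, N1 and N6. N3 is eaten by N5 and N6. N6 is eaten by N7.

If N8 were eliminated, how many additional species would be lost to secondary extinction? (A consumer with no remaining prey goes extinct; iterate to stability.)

Remove N8.
Round 1: N2 (all prey gone) → extinct.
Round 2: N3 (all prey gone) → extinct.
Round 3: N5 (all prey gone) → extinct.
Round 4: N6 (all prey gone), N1 (all prey gone) → extinct.
Round 5: N4 (all prey gone), N7 (all prey gone) → extinct.
No further losses. Total secondary extinctions: 7.

7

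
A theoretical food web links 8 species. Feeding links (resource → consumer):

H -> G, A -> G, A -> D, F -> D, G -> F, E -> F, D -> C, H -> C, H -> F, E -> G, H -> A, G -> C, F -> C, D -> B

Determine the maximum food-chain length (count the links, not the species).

5 links

One longest chain: H → A → G → F → D → B.
It has 6 species and 5 links.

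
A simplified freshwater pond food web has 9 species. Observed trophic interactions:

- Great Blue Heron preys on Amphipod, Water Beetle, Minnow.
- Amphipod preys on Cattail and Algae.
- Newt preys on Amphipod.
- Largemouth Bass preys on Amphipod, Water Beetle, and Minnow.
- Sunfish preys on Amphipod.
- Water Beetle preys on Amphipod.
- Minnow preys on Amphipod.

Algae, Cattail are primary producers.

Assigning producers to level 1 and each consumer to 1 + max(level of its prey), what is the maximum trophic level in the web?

4

Producers (level 1): Algae, Cattail.
Algae → Amphipod → Water Beetle → Great Blue Heron gives Great Blue Heron level 4.
No species has a prey at level 4, so no species reaches level 5.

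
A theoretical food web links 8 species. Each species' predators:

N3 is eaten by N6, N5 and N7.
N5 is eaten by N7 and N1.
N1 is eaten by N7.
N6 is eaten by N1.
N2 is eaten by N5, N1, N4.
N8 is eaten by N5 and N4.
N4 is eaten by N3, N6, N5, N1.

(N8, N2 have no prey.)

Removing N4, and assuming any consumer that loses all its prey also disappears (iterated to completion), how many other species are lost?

2

Remove N4.
Round 1: N3 (all prey gone) → extinct.
Round 2: N6 (all prey gone) → extinct.
No further losses. Total secondary extinctions: 2.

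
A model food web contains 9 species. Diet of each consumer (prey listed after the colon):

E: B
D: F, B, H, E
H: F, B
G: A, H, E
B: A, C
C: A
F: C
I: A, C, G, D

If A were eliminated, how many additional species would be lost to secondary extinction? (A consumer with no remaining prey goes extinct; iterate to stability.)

Remove A.
Round 1: C (all prey gone) → extinct.
Round 2: F (all prey gone), B (all prey gone) → extinct.
Round 3: H (all prey gone), E (all prey gone) → extinct.
Round 4: G (all prey gone), D (all prey gone) → extinct.
Round 5: I (all prey gone) → extinct.
No further losses. Total secondary extinctions: 8.

8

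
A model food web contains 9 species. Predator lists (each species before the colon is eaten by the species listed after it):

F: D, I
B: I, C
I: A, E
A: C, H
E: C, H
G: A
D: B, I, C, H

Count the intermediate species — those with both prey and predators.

5

Intermediate species (has both prey and predators): D, B, I, A, E.
Count: 5.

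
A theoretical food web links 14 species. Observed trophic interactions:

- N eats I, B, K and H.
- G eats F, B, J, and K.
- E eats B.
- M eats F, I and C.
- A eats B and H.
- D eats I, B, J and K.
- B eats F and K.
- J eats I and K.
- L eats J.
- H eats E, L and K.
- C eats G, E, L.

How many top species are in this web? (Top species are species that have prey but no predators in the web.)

Top species (has prey, but nothing eats it): D, N, A, M.
Count: 4.

4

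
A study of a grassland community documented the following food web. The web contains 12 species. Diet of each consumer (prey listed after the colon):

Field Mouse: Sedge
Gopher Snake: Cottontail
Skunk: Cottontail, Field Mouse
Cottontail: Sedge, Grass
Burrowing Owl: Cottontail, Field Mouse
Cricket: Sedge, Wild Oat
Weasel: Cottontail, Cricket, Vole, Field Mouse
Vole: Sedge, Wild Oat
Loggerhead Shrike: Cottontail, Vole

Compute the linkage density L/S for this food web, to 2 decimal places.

L/S = 1.50

There are L = 18 links among S = 12 species.
L/S = 18/12 = 1.5000 ≈ 1.50.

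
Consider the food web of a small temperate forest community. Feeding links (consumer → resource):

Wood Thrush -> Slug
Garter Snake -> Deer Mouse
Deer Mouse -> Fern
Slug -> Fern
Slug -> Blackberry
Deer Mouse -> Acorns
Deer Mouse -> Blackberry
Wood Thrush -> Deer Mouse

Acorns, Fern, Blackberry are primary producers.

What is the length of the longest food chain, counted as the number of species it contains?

3 species

One longest chain: Fern → Slug → Wood Thrush.
It has 3 species and 2 links.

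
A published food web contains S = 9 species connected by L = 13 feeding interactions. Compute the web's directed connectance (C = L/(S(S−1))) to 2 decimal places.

C = 0.18

The web has S = 9 species and L = 13 feeding links.
C = L / (S(S−1)) = 13 / 72 = 0.1806 ≈ 0.18.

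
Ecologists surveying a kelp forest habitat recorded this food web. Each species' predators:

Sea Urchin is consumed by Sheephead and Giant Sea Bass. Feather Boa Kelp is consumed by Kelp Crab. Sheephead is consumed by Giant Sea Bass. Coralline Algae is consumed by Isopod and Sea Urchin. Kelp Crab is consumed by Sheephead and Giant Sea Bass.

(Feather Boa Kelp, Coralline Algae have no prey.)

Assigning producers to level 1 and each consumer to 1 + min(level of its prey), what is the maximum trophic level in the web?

Producers (level 1): Feather Boa Kelp, Coralline Algae.
Following each consumer down to its lowest-level prey: Feather Boa Kelp → Kelp Crab → Giant Sea Bass (levels 1 through 3).
All prey of Giant Sea Bass (Kelp Crab 2, Sea Urchin 2, Sheephead 3) are at level 2 or above, so Giant Sea Bass is at level 1 + 2 = 3.
Every consumer has at least one prey at level 2 or below, so none exceeds level 3.

3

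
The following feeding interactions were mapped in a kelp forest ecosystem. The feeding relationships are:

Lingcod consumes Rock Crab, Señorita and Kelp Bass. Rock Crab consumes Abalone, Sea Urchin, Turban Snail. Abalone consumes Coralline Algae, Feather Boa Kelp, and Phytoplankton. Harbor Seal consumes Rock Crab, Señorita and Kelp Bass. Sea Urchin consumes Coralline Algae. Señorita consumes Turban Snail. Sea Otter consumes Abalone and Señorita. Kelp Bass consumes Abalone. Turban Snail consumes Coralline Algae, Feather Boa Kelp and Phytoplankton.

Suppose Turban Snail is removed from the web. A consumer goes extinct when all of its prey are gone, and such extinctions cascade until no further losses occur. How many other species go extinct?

1

Remove Turban Snail.
Round 1: Señorita (all prey gone) → extinct.
No further losses. Total secondary extinctions: 1.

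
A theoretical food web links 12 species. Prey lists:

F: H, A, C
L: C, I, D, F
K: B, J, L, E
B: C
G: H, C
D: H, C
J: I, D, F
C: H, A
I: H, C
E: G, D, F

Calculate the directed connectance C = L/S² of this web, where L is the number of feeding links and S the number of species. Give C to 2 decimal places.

The web has S = 12 species and L = 26 feeding links.
C = L / S² = 26 / 144 = 0.1806 ≈ 0.18.

C = 0.18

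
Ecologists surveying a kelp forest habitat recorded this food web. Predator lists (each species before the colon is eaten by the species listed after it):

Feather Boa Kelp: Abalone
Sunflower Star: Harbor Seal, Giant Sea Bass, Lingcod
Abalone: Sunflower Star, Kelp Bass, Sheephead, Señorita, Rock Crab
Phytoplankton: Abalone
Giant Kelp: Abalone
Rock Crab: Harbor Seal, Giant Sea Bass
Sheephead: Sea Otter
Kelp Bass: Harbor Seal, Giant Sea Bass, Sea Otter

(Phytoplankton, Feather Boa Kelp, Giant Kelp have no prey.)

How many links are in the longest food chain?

One longest chain: Phytoplankton → Abalone → Rock Crab → Harbor Seal.
It has 4 species and 3 links.

3 links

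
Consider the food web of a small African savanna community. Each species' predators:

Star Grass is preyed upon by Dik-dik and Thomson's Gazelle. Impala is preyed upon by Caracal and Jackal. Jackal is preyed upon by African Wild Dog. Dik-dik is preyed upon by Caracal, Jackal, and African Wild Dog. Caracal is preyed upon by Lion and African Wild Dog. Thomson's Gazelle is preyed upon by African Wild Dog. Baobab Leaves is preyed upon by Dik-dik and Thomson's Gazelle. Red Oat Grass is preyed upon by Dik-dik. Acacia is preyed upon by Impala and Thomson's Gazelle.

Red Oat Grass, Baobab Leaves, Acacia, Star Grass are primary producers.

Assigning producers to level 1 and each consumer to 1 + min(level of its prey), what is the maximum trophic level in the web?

Producers (level 1): Red Oat Grass, Baobab Leaves, Acacia, Star Grass.
Following each consumer down to its lowest-level prey: Acacia → Impala → Caracal → Lion (levels 1 through 4).
All prey of Lion (Caracal 3) are at level 3 or above, so Lion is at level 1 + 3 = 4.
Every consumer has at least one prey at level 3 or below, so none exceeds level 4.

4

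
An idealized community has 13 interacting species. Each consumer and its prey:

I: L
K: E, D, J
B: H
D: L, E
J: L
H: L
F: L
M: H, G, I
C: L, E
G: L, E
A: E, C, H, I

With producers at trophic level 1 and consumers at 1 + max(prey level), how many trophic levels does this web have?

Producers (level 1): L, E.
L → I → M gives M level 3.
No species has a prey at level 3, so no species reaches level 4.

3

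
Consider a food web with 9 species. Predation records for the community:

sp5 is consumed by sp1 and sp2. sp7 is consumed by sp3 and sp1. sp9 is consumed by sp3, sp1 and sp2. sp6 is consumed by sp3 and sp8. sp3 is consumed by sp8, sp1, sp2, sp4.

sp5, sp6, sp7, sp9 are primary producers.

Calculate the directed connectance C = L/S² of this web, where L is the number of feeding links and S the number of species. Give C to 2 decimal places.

C = 0.16

The web has S = 9 species and L = 13 feeding links.
C = L / S² = 13 / 81 = 0.1605 ≈ 0.16.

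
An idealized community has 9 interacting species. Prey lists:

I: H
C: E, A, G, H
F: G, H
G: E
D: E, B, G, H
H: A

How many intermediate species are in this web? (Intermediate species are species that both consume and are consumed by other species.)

2

Intermediate species (has both prey and predators): G, H.
Count: 2.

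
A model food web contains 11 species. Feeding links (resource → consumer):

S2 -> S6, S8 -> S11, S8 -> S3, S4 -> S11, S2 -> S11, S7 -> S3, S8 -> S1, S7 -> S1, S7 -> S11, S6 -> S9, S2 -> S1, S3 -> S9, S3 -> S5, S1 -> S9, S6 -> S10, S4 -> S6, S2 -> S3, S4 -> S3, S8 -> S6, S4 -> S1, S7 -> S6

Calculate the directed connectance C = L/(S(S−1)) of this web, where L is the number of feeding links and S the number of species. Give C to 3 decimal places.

The web has S = 11 species and L = 21 feeding links.
C = L / (S(S−1)) = 21 / 110 = 0.1909 ≈ 0.191.

C = 0.191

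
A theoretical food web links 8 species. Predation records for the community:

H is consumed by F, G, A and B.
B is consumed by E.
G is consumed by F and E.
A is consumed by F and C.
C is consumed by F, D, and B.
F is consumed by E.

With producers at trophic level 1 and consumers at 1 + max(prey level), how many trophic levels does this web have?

5

Producers (level 1): H.
H → A → C → B → E gives E level 5.
No species has a prey at level 5, so no species reaches level 6.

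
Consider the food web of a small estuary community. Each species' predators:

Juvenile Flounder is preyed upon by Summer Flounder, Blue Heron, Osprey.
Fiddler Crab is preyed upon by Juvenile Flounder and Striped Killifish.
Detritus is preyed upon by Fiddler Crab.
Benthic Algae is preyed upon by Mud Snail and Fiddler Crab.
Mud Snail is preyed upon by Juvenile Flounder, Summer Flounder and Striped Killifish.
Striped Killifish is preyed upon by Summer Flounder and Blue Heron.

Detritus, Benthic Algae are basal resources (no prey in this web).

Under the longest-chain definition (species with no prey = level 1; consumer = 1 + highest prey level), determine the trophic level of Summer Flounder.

Trophic level 4

Benthic Algae has no prey (basal) → level 1.
Mud Snail eats Benthic Algae → level 2.
Striped Killifish eats Mud Snail (level 2); other prey at levels: Fiddler Crab 2 → level 3.
Summer Flounder eats Striped Killifish (level 3); other prey at levels: Mud Snail 2, Juvenile Flounder 3 → level 4.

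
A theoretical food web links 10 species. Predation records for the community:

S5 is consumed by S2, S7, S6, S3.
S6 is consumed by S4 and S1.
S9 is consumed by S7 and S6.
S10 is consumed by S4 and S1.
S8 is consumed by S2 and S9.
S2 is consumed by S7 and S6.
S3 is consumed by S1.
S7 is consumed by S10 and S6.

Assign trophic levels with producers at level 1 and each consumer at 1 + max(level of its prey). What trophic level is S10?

Trophic level 4

S8 is a producer → level 1.
S2 eats S8 (level 1); other prey at levels: S5 1 → level 2.
S7 eats S2 (level 2); other prey at levels: S5 1, S9 2 → level 3.
S10 eats S7 → level 4.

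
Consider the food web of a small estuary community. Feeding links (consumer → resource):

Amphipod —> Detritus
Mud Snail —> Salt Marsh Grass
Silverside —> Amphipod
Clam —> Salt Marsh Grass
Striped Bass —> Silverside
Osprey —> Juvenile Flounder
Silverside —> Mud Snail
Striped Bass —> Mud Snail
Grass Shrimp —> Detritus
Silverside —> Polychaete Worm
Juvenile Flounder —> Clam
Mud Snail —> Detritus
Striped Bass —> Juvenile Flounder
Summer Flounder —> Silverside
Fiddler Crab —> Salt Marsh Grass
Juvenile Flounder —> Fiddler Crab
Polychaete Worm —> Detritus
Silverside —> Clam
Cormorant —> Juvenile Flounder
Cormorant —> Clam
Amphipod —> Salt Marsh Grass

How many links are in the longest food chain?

One longest chain: Salt Marsh Grass → Clam → Juvenile Flounder → Cormorant.
It has 4 species and 3 links.

3 links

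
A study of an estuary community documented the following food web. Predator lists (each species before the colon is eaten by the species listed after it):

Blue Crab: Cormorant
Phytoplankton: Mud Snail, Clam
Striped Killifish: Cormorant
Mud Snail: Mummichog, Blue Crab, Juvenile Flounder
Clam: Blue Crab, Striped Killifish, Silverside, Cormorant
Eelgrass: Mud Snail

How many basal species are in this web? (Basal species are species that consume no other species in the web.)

2

Basal species (no prey listed): Phytoplankton, Eelgrass.
Count: 2.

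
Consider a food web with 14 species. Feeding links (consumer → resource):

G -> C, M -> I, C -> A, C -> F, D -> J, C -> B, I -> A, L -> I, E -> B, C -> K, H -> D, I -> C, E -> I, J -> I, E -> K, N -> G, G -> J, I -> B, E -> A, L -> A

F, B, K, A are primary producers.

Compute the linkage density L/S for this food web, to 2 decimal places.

There are L = 20 links among S = 14 species.
L/S = 20/14 = 1.4286 ≈ 1.43.

L/S = 1.43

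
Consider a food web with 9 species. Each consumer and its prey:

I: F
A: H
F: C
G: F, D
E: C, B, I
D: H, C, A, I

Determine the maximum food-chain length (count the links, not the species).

4 links

One longest chain: C → F → I → D → G.
It has 5 species and 4 links.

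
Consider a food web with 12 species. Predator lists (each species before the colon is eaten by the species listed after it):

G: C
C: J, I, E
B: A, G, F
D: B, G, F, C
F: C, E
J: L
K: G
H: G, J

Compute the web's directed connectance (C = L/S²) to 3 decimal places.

The web has S = 12 species and L = 17 feeding links.
C = L / S² = 17 / 144 = 0.1181 ≈ 0.118.

C = 0.118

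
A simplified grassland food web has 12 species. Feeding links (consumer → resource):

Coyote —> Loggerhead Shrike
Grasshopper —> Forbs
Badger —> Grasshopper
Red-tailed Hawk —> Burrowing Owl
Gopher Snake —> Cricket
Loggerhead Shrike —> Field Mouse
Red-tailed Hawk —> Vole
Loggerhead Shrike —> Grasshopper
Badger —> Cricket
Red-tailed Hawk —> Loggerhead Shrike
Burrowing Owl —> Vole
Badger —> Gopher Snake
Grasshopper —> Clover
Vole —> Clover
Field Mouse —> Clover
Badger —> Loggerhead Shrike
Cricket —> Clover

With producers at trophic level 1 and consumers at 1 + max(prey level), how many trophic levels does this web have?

4

Producers (level 1): Forbs, Clover.
Forbs → Grasshopper → Loggerhead Shrike → Badger gives Badger level 4.
No species has a prey at level 4, so no species reaches level 5.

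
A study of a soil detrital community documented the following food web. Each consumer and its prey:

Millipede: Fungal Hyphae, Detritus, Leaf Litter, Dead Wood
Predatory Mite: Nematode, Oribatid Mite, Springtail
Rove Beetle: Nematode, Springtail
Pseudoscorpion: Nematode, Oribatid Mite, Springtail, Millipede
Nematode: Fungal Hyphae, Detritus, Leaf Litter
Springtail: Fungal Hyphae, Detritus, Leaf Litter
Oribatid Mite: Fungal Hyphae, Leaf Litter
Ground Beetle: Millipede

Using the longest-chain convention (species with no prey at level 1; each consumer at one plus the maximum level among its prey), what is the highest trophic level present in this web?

3

Basal resources (level 1): Fungal Hyphae, Detritus, Leaf Litter, Dead Wood.
Fungal Hyphae → Nematode → Predatory Mite gives Predatory Mite level 3.
No species has a prey at level 3, so no species reaches level 4.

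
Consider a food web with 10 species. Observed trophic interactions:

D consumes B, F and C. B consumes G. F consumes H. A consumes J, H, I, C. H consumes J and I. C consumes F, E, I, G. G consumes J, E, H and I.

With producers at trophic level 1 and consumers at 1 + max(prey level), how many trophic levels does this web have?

5

Producers (level 1): E, J, I.
J → H → G → C → A gives A level 5.
No species has a prey at level 5, so no species reaches level 6.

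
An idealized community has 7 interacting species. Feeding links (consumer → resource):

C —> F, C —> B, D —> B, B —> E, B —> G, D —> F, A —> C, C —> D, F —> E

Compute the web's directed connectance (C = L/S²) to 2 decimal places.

The web has S = 7 species and L = 9 feeding links.
C = L / S² = 9 / 49 = 0.1837 ≈ 0.18.

C = 0.18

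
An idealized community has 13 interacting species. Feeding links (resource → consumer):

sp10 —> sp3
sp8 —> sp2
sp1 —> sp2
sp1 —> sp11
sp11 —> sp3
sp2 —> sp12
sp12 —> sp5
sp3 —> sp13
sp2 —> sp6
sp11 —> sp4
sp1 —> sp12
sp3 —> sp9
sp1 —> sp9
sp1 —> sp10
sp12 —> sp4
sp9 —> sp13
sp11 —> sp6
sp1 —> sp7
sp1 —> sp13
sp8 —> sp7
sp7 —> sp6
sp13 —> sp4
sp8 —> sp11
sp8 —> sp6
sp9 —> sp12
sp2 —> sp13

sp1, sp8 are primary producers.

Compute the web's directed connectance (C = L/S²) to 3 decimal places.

The web has S = 13 species and L = 26 feeding links.
C = L / S² = 26 / 169 = 0.1538 ≈ 0.154.

C = 0.154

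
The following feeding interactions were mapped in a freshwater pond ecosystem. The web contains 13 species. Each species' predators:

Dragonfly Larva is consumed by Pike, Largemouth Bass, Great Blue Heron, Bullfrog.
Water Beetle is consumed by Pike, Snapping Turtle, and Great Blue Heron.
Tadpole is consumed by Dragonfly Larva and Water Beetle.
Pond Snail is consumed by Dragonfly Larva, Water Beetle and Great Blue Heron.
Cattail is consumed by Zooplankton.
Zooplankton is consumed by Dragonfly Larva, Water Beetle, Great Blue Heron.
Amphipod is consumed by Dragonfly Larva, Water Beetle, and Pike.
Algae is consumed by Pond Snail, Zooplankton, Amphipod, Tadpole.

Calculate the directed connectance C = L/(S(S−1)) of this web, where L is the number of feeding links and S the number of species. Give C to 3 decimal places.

The web has S = 13 species and L = 23 feeding links.
C = L / (S(S−1)) = 23 / 156 = 0.1474 ≈ 0.147.

C = 0.147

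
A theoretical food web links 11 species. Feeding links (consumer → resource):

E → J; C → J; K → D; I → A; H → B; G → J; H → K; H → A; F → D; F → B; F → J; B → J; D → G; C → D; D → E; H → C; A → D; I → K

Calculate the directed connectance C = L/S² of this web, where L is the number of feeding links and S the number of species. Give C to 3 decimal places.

The web has S = 11 species and L = 18 feeding links.
C = L / S² = 18 / 121 = 0.1488 ≈ 0.149.

C = 0.149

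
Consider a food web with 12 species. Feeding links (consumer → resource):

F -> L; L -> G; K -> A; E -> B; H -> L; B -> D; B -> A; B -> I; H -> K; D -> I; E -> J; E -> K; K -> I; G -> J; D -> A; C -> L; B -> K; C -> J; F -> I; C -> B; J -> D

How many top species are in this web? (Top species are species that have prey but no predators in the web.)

Top species (has prey, but nothing eats it): E, F, H, C.
Count: 4.

4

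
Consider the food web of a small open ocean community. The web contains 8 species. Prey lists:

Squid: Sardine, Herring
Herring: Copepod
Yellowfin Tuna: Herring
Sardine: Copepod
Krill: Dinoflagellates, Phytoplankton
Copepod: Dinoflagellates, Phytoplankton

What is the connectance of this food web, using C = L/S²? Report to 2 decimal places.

The web has S = 8 species and L = 9 feeding links.
C = L / S² = 9 / 64 = 0.1406 ≈ 0.14.

C = 0.14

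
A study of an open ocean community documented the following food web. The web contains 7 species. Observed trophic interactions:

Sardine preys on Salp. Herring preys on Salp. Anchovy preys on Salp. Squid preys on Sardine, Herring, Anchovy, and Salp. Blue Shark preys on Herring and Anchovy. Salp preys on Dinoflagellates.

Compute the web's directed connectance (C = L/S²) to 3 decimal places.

C = 0.204

The web has S = 7 species and L = 10 feeding links.
C = L / S² = 10 / 49 = 0.2041 ≈ 0.204.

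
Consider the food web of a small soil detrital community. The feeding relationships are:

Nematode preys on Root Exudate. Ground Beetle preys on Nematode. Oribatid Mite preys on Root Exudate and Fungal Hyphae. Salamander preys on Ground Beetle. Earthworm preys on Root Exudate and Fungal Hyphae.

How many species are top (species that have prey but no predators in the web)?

Top species (has prey, but nothing eats it): Oribatid Mite, Earthworm, Salamander.
Count: 3.

3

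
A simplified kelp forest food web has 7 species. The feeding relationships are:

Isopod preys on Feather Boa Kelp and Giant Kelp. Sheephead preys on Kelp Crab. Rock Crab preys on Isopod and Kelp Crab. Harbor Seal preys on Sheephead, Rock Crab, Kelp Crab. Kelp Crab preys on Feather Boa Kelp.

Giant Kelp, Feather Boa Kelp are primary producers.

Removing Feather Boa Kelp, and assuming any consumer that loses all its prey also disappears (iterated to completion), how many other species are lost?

2

Remove Feather Boa Kelp.
Round 1: Kelp Crab (all prey gone) → extinct.
Round 2: Sheephead (all prey gone) → extinct.
No further losses. Total secondary extinctions: 2.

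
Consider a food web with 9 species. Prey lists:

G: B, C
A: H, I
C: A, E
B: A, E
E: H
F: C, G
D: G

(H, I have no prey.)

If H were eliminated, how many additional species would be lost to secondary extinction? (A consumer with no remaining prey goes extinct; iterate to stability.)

1

Remove H.
Round 1: E (all prey gone) → extinct.
No further losses. Total secondary extinctions: 1.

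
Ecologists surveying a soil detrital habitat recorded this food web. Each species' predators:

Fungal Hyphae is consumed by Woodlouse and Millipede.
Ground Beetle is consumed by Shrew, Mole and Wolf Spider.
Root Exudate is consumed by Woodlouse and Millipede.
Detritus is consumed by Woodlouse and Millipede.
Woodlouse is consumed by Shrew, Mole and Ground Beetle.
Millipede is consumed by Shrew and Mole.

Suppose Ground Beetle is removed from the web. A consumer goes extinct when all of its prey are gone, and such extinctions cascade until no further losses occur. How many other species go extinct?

1

Remove Ground Beetle.
Round 1: Wolf Spider (all prey gone) → extinct.
No further losses. Total secondary extinctions: 1.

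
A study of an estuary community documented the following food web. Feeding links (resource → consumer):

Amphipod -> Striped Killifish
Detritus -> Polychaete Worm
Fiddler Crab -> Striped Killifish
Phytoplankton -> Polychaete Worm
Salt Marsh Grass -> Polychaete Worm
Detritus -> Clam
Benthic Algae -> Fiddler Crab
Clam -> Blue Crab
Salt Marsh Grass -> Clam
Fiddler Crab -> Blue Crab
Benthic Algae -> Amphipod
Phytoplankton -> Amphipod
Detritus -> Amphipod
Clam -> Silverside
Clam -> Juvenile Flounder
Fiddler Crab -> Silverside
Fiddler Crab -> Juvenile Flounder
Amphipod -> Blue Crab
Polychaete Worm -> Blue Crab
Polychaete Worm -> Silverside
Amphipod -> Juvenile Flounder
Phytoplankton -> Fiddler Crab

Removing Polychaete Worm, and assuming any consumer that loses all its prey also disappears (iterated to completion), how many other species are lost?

Remove Polychaete Worm.
Every predator of it retains at least one other prey: Blue Crab still has Clam, Fiddler Crab, Amphipod; Silverside still has Clam, Fiddler Crab.
No consumer loses all prey, so no secondary extinctions occur.

0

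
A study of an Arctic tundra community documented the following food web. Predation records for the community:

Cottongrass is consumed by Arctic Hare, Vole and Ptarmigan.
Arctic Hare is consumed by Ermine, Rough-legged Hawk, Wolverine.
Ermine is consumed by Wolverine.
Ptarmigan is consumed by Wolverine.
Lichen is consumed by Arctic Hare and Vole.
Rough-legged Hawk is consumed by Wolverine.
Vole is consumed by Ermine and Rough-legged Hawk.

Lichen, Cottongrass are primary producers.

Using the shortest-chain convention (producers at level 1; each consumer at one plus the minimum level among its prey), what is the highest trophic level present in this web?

3

Producers (level 1): Lichen, Cottongrass.
Following each consumer down to its lowest-level prey: Lichen → Vole → Rough-legged Hawk (levels 1 through 3).
All prey of Rough-legged Hawk (Vole 2, Arctic Hare 2) are at level 2 or above, so Rough-legged Hawk is at level 1 + 2 = 3.
Every consumer has at least one prey at level 2 or below, so none exceeds level 3.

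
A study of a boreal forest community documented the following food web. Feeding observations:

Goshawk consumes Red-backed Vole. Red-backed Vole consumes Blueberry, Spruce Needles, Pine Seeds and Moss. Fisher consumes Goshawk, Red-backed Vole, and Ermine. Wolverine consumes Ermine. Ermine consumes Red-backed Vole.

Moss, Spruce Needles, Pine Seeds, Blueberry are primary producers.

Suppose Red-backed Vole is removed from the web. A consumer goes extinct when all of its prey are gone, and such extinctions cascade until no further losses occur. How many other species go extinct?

4

Remove Red-backed Vole.
Round 1: Ermine (all prey gone), Goshawk (all prey gone) → extinct.
Round 2: Fisher (all prey gone), Wolverine (all prey gone) → extinct.
No further losses. Total secondary extinctions: 4.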